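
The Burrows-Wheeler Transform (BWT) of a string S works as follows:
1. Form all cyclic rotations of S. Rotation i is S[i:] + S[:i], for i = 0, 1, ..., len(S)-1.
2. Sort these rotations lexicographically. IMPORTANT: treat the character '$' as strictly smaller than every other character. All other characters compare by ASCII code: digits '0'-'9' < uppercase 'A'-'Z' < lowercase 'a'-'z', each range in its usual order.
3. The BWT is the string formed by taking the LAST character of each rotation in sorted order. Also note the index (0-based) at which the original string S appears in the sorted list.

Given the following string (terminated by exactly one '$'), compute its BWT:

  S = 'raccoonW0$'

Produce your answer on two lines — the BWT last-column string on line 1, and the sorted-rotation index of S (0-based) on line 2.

Answer: 0Wnracooc$
9

Derivation:
All 10 rotations (rotation i = S[i:]+S[:i]):
  rot[0] = raccoonW0$
  rot[1] = accoonW0$r
  rot[2] = ccoonW0$ra
  rot[3] = coonW0$rac
  rot[4] = oonW0$racc
  rot[5] = onW0$racco
  rot[6] = nW0$raccoo
  rot[7] = W0$raccoon
  rot[8] = 0$raccoonW
  rot[9] = $raccoonW0
Sorted (with $ < everything):
  sorted[0] = $raccoonW0  (last char: '0')
  sorted[1] = 0$raccoonW  (last char: 'W')
  sorted[2] = W0$raccoon  (last char: 'n')
  sorted[3] = accoonW0$r  (last char: 'r')
  sorted[4] = ccoonW0$ra  (last char: 'a')
  sorted[5] = coonW0$rac  (last char: 'c')
  sorted[6] = nW0$raccoo  (last char: 'o')
  sorted[7] = onW0$racco  (last char: 'o')
  sorted[8] = oonW0$racc  (last char: 'c')
  sorted[9] = raccoonW0$  (last char: '$')
Last column: 0Wnracooc$
Original string S is at sorted index 9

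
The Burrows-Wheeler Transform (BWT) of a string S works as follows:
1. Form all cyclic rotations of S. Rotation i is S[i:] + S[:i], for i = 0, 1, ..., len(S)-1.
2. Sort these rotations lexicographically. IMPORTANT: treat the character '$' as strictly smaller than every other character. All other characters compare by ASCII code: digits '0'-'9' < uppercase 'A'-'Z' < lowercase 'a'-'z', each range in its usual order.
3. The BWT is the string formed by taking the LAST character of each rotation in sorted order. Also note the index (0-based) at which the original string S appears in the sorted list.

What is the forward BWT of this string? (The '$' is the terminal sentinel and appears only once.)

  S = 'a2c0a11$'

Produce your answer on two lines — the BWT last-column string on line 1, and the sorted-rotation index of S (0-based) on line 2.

Answer: 1c1aa0$2
6

Derivation:
All 8 rotations (rotation i = S[i:]+S[:i]):
  rot[0] = a2c0a11$
  rot[1] = 2c0a11$a
  rot[2] = c0a11$a2
  rot[3] = 0a11$a2c
  rot[4] = a11$a2c0
  rot[5] = 11$a2c0a
  rot[6] = 1$a2c0a1
  rot[7] = $a2c0a11
Sorted (with $ < everything):
  sorted[0] = $a2c0a11  (last char: '1')
  sorted[1] = 0a11$a2c  (last char: 'c')
  sorted[2] = 1$a2c0a1  (last char: '1')
  sorted[3] = 11$a2c0a  (last char: 'a')
  sorted[4] = 2c0a11$a  (last char: 'a')
  sorted[5] = a11$a2c0  (last char: '0')
  sorted[6] = a2c0a11$  (last char: '$')
  sorted[7] = c0a11$a2  (last char: '2')
Last column: 1c1aa0$2
Original string S is at sorted index 6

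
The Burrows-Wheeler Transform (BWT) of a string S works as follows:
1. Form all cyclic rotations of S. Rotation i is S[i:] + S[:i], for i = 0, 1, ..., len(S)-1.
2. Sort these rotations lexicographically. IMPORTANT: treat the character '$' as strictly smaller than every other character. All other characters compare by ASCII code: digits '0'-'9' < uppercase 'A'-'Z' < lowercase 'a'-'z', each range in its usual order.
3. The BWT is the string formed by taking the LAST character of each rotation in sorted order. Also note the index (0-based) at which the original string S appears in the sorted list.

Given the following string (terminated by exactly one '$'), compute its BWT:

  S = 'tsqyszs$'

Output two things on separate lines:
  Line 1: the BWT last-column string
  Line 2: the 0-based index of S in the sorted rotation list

Answer: sszty$qs
5

Derivation:
All 8 rotations (rotation i = S[i:]+S[:i]):
  rot[0] = tsqyszs$
  rot[1] = sqyszs$t
  rot[2] = qyszs$ts
  rot[3] = yszs$tsq
  rot[4] = szs$tsqy
  rot[5] = zs$tsqys
  rot[6] = s$tsqysz
  rot[7] = $tsqyszs
Sorted (with $ < everything):
  sorted[0] = $tsqyszs  (last char: 's')
  sorted[1] = qyszs$ts  (last char: 's')
  sorted[2] = s$tsqysz  (last char: 'z')
  sorted[3] = sqyszs$t  (last char: 't')
  sorted[4] = szs$tsqy  (last char: 'y')
  sorted[5] = tsqyszs$  (last char: '$')
  sorted[6] = yszs$tsq  (last char: 'q')
  sorted[7] = zs$tsqys  (last char: 's')
Last column: sszty$qs
Original string S is at sorted index 5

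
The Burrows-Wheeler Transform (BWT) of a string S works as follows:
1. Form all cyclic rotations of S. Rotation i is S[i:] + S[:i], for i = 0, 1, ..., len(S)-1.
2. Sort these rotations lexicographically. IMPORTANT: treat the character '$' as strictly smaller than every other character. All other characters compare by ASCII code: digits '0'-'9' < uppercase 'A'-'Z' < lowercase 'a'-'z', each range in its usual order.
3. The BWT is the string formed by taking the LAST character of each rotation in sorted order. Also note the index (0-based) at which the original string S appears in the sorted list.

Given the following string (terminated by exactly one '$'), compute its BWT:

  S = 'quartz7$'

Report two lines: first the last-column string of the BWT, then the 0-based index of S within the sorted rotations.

All 8 rotations (rotation i = S[i:]+S[:i]):
  rot[0] = quartz7$
  rot[1] = uartz7$q
  rot[2] = artz7$qu
  rot[3] = rtz7$qua
  rot[4] = tz7$quar
  rot[5] = z7$quart
  rot[6] = 7$quartz
  rot[7] = $quartz7
Sorted (with $ < everything):
  sorted[0] = $quartz7  (last char: '7')
  sorted[1] = 7$quartz  (last char: 'z')
  sorted[2] = artz7$qu  (last char: 'u')
  sorted[3] = quartz7$  (last char: '$')
  sorted[4] = rtz7$qua  (last char: 'a')
  sorted[5] = tz7$quar  (last char: 'r')
  sorted[6] = uartz7$q  (last char: 'q')
  sorted[7] = z7$quart  (last char: 't')
Last column: 7zu$arqt
Original string S is at sorted index 3

Answer: 7zu$arqt
3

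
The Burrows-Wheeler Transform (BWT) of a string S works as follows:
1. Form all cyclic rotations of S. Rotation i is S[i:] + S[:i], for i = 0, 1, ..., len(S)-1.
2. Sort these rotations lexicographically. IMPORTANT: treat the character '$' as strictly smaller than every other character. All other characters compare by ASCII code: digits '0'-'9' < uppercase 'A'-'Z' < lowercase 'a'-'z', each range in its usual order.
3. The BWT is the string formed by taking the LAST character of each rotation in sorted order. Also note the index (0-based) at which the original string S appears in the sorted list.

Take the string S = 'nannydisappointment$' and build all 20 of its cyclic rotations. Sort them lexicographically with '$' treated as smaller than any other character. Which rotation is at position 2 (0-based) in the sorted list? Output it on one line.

All 20 rotations (rotation i = S[i:]+S[:i]):
  rot[0] = nannydisappointment$
  rot[1] = annydisappointment$n
  rot[2] = nnydisappointment$na
  rot[3] = nydisappointment$nan
  rot[4] = ydisappointment$nann
  rot[5] = disappointment$nanny
  rot[6] = isappointment$nannyd
  rot[7] = sappointment$nannydi
  rot[8] = appointment$nannydis
  rot[9] = ppointment$nannydisa
  rot[10] = pointment$nannydisap
  rot[11] = ointment$nannydisapp
  rot[12] = intment$nannydisappo
  rot[13] = ntment$nannydisappoi
  rot[14] = tment$nannydisappoin
  rot[15] = ment$nannydisappoint
  rot[16] = ent$nannydisappointm
  rot[17] = nt$nannydisappointme
  rot[18] = t$nannydisappointmen
  rot[19] = $nannydisappointment
Sorted (with $ < everything):
  sorted[0] = $nannydisappointment
  sorted[1] = annydisappointment$n
  sorted[2] = appointment$nannydis
  sorted[3] = disappointment$nanny
  sorted[4] = ent$nannydisappointm
  sorted[5] = intment$nannydisappo
  sorted[6] = isappointment$nannyd
  sorted[7] = ment$nannydisappoint
  sorted[8] = nannydisappointment$
  sorted[9] = nnydisappointment$na
  sorted[10] = nt$nannydisappointme
  sorted[11] = ntment$nannydisappoi
  sorted[12] = nydisappointment$nan
  sorted[13] = ointment$nannydisapp
  sorted[14] = pointment$nannydisap
  sorted[15] = ppointment$nannydisa
  sorted[16] = sappointment$nannydi
  sorted[17] = t$nannydisappointmen
  sorted[18] = tment$nannydisappoin
  sorted[19] = ydisappointment$nann
sorted[2] = appointment$nannydis

Answer: appointment$nannydis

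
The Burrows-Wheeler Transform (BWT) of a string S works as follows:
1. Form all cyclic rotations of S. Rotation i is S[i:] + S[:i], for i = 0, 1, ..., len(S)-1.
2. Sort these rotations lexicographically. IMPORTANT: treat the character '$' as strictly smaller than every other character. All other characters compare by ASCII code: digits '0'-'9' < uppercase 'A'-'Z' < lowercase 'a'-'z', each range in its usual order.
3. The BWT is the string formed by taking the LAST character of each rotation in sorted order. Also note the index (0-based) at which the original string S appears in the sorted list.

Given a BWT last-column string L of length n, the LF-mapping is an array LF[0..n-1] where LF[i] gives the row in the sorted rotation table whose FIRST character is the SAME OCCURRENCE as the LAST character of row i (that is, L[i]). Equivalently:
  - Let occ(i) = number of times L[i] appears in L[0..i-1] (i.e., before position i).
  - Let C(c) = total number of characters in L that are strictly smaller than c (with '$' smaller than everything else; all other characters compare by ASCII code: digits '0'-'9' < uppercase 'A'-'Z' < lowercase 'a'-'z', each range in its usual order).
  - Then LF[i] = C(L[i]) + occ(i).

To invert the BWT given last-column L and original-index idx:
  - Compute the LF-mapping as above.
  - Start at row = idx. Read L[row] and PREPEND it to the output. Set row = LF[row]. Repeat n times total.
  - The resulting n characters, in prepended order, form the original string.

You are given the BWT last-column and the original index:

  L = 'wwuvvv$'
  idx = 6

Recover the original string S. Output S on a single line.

Answer: wuvvvw$

Derivation:
LF mapping: 5 6 1 2 3 4 0
Walk LF starting at row 6, prepending L[row]:
  step 1: row=6, L[6]='$', prepend. Next row=LF[6]=0
  step 2: row=0, L[0]='w', prepend. Next row=LF[0]=5
  step 3: row=5, L[5]='v', prepend. Next row=LF[5]=4
  step 4: row=4, L[4]='v', prepend. Next row=LF[4]=3
  step 5: row=3, L[3]='v', prepend. Next row=LF[3]=2
  step 6: row=2, L[2]='u', prepend. Next row=LF[2]=1
  step 7: row=1, L[1]='w', prepend. Next row=LF[1]=6
Reversed output: wuvvvw$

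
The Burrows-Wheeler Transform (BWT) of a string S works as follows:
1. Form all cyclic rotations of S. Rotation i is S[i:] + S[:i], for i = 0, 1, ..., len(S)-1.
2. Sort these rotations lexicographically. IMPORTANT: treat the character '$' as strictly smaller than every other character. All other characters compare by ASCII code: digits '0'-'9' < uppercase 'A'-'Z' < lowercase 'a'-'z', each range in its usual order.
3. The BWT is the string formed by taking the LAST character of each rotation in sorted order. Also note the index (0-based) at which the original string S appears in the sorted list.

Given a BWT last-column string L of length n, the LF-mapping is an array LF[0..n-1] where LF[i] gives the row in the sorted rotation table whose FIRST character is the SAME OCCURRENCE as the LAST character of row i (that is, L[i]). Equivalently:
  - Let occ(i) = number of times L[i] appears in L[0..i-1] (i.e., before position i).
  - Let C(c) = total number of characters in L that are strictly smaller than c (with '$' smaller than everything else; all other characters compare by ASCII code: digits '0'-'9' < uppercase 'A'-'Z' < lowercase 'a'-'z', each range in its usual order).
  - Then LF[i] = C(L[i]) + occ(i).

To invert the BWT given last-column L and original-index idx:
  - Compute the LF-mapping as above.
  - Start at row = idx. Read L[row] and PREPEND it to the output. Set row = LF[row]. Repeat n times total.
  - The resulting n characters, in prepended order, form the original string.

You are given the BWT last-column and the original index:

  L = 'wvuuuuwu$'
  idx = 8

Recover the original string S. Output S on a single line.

LF mapping: 7 6 1 2 3 4 8 5 0
Walk LF starting at row 8, prepending L[row]:
  step 1: row=8, L[8]='$', prepend. Next row=LF[8]=0
  step 2: row=0, L[0]='w', prepend. Next row=LF[0]=7
  step 3: row=7, L[7]='u', prepend. Next row=LF[7]=5
  step 4: row=5, L[5]='u', prepend. Next row=LF[5]=4
  step 5: row=4, L[4]='u', prepend. Next row=LF[4]=3
  step 6: row=3, L[3]='u', prepend. Next row=LF[3]=2
  step 7: row=2, L[2]='u', prepend. Next row=LF[2]=1
  step 8: row=1, L[1]='v', prepend. Next row=LF[1]=6
  step 9: row=6, L[6]='w', prepend. Next row=LF[6]=8
Reversed output: wvuuuuuw$

Answer: wvuuuuuw$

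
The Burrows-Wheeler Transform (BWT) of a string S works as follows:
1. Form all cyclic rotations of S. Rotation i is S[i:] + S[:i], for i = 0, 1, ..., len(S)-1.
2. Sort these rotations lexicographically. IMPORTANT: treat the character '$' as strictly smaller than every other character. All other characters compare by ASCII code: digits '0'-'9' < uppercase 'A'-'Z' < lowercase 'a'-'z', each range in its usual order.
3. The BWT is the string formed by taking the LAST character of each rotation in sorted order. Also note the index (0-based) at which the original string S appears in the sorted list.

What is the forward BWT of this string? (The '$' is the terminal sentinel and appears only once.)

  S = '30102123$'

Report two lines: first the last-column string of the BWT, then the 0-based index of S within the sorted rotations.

Answer: 33102012$
8

Derivation:
All 9 rotations (rotation i = S[i:]+S[:i]):
  rot[0] = 30102123$
  rot[1] = 0102123$3
  rot[2] = 102123$30
  rot[3] = 02123$301
  rot[4] = 2123$3010
  rot[5] = 123$30102
  rot[6] = 23$301021
  rot[7] = 3$3010212
  rot[8] = $30102123
Sorted (with $ < everything):
  sorted[0] = $30102123  (last char: '3')
  sorted[1] = 0102123$3  (last char: '3')
  sorted[2] = 02123$301  (last char: '1')
  sorted[3] = 102123$30  (last char: '0')
  sorted[4] = 123$30102  (last char: '2')
  sorted[5] = 2123$3010  (last char: '0')
  sorted[6] = 23$301021  (last char: '1')
  sorted[7] = 3$3010212  (last char: '2')
  sorted[8] = 30102123$  (last char: '$')
Last column: 33102012$
Original string S is at sorted index 8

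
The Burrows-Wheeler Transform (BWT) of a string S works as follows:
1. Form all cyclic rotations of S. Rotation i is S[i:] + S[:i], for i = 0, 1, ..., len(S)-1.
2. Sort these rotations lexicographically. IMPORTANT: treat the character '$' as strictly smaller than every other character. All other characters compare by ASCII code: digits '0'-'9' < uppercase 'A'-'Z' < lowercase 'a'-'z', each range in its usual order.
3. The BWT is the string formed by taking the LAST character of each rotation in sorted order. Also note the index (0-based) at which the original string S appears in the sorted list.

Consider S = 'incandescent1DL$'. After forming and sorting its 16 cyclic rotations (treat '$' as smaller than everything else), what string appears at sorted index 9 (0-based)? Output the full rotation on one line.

Answer: escent1DL$incand

Derivation:
All 16 rotations (rotation i = S[i:]+S[:i]):
  rot[0] = incandescent1DL$
  rot[1] = ncandescent1DL$i
  rot[2] = candescent1DL$in
  rot[3] = andescent1DL$inc
  rot[4] = ndescent1DL$inca
  rot[5] = descent1DL$incan
  rot[6] = escent1DL$incand
  rot[7] = scent1DL$incande
  rot[8] = cent1DL$incandes
  rot[9] = ent1DL$incandesc
  rot[10] = nt1DL$incandesce
  rot[11] = t1DL$incandescen
  rot[12] = 1DL$incandescent
  rot[13] = DL$incandescent1
  rot[14] = L$incandescent1D
  rot[15] = $incandescent1DL
Sorted (with $ < everything):
  sorted[0] = $incandescent1DL
  sorted[1] = 1DL$incandescent
  sorted[2] = DL$incandescent1
  sorted[3] = L$incandescent1D
  sorted[4] = andescent1DL$inc
  sorted[5] = candescent1DL$in
  sorted[6] = cent1DL$incandes
  sorted[7] = descent1DL$incan
  sorted[8] = ent1DL$incandesc
  sorted[9] = escent1DL$incand
  sorted[10] = incandescent1DL$
  sorted[11] = ncandescent1DL$i
  sorted[12] = ndescent1DL$inca
  sorted[13] = nt1DL$incandesce
  sorted[14] = scent1DL$incande
  sorted[15] = t1DL$incandescen
sorted[9] = escent1DL$incand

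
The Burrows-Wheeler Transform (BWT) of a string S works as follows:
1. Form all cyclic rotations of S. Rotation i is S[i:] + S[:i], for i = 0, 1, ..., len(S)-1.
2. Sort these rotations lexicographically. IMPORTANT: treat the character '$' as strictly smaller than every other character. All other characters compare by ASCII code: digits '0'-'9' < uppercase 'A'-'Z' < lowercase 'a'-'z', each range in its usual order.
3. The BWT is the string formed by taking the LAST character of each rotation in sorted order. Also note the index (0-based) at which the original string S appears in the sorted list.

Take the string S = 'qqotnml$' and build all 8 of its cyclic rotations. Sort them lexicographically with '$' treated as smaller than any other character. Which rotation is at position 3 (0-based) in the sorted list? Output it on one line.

Answer: nml$qqot

Derivation:
All 8 rotations (rotation i = S[i:]+S[:i]):
  rot[0] = qqotnml$
  rot[1] = qotnml$q
  rot[2] = otnml$qq
  rot[3] = tnml$qqo
  rot[4] = nml$qqot
  rot[5] = ml$qqotn
  rot[6] = l$qqotnm
  rot[7] = $qqotnml
Sorted (with $ < everything):
  sorted[0] = $qqotnml
  sorted[1] = l$qqotnm
  sorted[2] = ml$qqotn
  sorted[3] = nml$qqot
  sorted[4] = otnml$qq
  sorted[5] = qotnml$q
  sorted[6] = qqotnml$
  sorted[7] = tnml$qqo
sorted[3] = nml$qqot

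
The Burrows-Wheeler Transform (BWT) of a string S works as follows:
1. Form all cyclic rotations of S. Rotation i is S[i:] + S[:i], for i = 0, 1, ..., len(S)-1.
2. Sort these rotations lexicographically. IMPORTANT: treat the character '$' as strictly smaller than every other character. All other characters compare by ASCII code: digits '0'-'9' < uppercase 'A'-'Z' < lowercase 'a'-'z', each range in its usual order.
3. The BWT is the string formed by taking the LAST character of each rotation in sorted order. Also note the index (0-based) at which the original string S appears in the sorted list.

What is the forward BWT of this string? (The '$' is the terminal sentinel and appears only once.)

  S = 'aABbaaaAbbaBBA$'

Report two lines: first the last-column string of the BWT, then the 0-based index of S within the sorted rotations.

Answer: ABaaBaA$ababbBA
7

Derivation:
All 15 rotations (rotation i = S[i:]+S[:i]):
  rot[0] = aABbaaaAbbaBBA$
  rot[1] = ABbaaaAbbaBBA$a
  rot[2] = BbaaaAbbaBBA$aA
  rot[3] = baaaAbbaBBA$aAB
  rot[4] = aaaAbbaBBA$aABb
  rot[5] = aaAbbaBBA$aABba
  rot[6] = aAbbaBBA$aABbaa
  rot[7] = AbbaBBA$aABbaaa
  rot[8] = bbaBBA$aABbaaaA
  rot[9] = baBBA$aABbaaaAb
  rot[10] = aBBA$aABbaaaAbb
  rot[11] = BBA$aABbaaaAbba
  rot[12] = BA$aABbaaaAbbaB
  rot[13] = A$aABbaaaAbbaBB
  rot[14] = $aABbaaaAbbaBBA
Sorted (with $ < everything):
  sorted[0] = $aABbaaaAbbaBBA  (last char: 'A')
  sorted[1] = A$aABbaaaAbbaBB  (last char: 'B')
  sorted[2] = ABbaaaAbbaBBA$a  (last char: 'a')
  sorted[3] = AbbaBBA$aABbaaa  (last char: 'a')
  sorted[4] = BA$aABbaaaAbbaB  (last char: 'B')
  sorted[5] = BBA$aABbaaaAbba  (last char: 'a')
  sorted[6] = BbaaaAbbaBBA$aA  (last char: 'A')
  sorted[7] = aABbaaaAbbaBBA$  (last char: '$')
  sorted[8] = aAbbaBBA$aABbaa  (last char: 'a')
  sorted[9] = aBBA$aABbaaaAbb  (last char: 'b')
  sorted[10] = aaAbbaBBA$aABba  (last char: 'a')
  sorted[11] = aaaAbbaBBA$aABb  (last char: 'b')
  sorted[12] = baBBA$aABbaaaAb  (last char: 'b')
  sorted[13] = baaaAbbaBBA$aAB  (last char: 'B')
  sorted[14] = bbaBBA$aABbaaaA  (last char: 'A')
Last column: ABaaBaA$ababbBA
Original string S is at sorted index 7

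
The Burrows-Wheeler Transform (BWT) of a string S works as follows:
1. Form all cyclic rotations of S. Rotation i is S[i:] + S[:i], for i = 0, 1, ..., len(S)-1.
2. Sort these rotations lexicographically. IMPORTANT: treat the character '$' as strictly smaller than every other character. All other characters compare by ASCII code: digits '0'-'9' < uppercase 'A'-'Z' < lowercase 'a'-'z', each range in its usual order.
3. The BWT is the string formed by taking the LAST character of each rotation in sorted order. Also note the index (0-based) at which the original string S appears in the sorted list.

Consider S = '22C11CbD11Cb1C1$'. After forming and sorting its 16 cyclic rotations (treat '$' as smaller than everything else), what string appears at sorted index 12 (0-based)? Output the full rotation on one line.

Answer: CbD11Cb1C1$22C11

Derivation:
All 16 rotations (rotation i = S[i:]+S[:i]):
  rot[0] = 22C11CbD11Cb1C1$
  rot[1] = 2C11CbD11Cb1C1$2
  rot[2] = C11CbD11Cb1C1$22
  rot[3] = 11CbD11Cb1C1$22C
  rot[4] = 1CbD11Cb1C1$22C1
  rot[5] = CbD11Cb1C1$22C11
  rot[6] = bD11Cb1C1$22C11C
  rot[7] = D11Cb1C1$22C11Cb
  rot[8] = 11Cb1C1$22C11CbD
  rot[9] = 1Cb1C1$22C11CbD1
  rot[10] = Cb1C1$22C11CbD11
  rot[11] = b1C1$22C11CbD11C
  rot[12] = 1C1$22C11CbD11Cb
  rot[13] = C1$22C11CbD11Cb1
  rot[14] = 1$22C11CbD11Cb1C
  rot[15] = $22C11CbD11Cb1C1
Sorted (with $ < everything):
  sorted[0] = $22C11CbD11Cb1C1
  sorted[1] = 1$22C11CbD11Cb1C
  sorted[2] = 11Cb1C1$22C11CbD
  sorted[3] = 11CbD11Cb1C1$22C
  sorted[4] = 1C1$22C11CbD11Cb
  sorted[5] = 1Cb1C1$22C11CbD1
  sorted[6] = 1CbD11Cb1C1$22C1
  sorted[7] = 22C11CbD11Cb1C1$
  sorted[8] = 2C11CbD11Cb1C1$2
  sorted[9] = C1$22C11CbD11Cb1
  sorted[10] = C11CbD11Cb1C1$22
  sorted[11] = Cb1C1$22C11CbD11
  sorted[12] = CbD11Cb1C1$22C11
  sorted[13] = D11Cb1C1$22C11Cb
  sorted[14] = b1C1$22C11CbD11C
  sorted[15] = bD11Cb1C1$22C11C
sorted[12] = CbD11Cb1C1$22C11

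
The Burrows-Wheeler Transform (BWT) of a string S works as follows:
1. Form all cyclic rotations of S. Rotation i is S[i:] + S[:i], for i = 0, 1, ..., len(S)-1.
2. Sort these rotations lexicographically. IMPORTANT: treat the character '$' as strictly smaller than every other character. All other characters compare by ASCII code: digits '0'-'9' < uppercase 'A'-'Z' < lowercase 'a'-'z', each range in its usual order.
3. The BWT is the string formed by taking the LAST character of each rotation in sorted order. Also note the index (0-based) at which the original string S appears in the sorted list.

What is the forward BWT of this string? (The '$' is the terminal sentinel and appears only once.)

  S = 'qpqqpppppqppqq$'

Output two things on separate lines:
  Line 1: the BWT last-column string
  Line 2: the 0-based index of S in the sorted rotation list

Answer: qqpppqppqqqp$pp
12

Derivation:
All 15 rotations (rotation i = S[i:]+S[:i]):
  rot[0] = qpqqpppppqppqq$
  rot[1] = pqqpppppqppqq$q
  rot[2] = qqpppppqppqq$qp
  rot[3] = qpppppqppqq$qpq
  rot[4] = pppppqppqq$qpqq
  rot[5] = ppppqppqq$qpqqp
  rot[6] = pppqppqq$qpqqpp
  rot[7] = ppqppqq$qpqqppp
  rot[8] = pqppqq$qpqqpppp
  rot[9] = qppqq$qpqqppppp
  rot[10] = ppqq$qpqqpppppq
  rot[11] = pqq$qpqqpppppqp
  rot[12] = qq$qpqqpppppqpp
  rot[13] = q$qpqqpppppqppq
  rot[14] = $qpqqpppppqppqq
Sorted (with $ < everything):
  sorted[0] = $qpqqpppppqppqq  (last char: 'q')
  sorted[1] = pppppqppqq$qpqq  (last char: 'q')
  sorted[2] = ppppqppqq$qpqqp  (last char: 'p')
  sorted[3] = pppqppqq$qpqqpp  (last char: 'p')
  sorted[4] = ppqppqq$qpqqppp  (last char: 'p')
  sorted[5] = ppqq$qpqqpppppq  (last char: 'q')
  sorted[6] = pqppqq$qpqqpppp  (last char: 'p')
  sorted[7] = pqq$qpqqpppppqp  (last char: 'p')
  sorted[8] = pqqpppppqppqq$q  (last char: 'q')
  sorted[9] = q$qpqqpppppqppq  (last char: 'q')
  sorted[10] = qpppppqppqq$qpq  (last char: 'q')
  sorted[11] = qppqq$qpqqppppp  (last char: 'p')
  sorted[12] = qpqqpppppqppqq$  (last char: '$')
  sorted[13] = qq$qpqqpppppqpp  (last char: 'p')
  sorted[14] = qqpppppqppqq$qp  (last char: 'p')
Last column: qqpppqppqqqp$pp
Original string S is at sorted index 12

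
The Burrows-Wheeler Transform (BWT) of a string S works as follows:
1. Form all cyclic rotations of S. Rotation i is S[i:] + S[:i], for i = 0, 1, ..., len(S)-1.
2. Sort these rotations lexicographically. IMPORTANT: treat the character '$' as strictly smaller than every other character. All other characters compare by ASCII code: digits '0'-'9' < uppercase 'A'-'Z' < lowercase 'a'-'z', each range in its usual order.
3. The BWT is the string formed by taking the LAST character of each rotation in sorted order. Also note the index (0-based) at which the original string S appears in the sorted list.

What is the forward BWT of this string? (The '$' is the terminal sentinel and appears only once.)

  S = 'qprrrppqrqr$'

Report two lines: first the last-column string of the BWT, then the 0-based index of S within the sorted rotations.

Answer: rrpq$rpqrqrp
4

Derivation:
All 12 rotations (rotation i = S[i:]+S[:i]):
  rot[0] = qprrrppqrqr$
  rot[1] = prrrppqrqr$q
  rot[2] = rrrppqrqr$qp
  rot[3] = rrppqrqr$qpr
  rot[4] = rppqrqr$qprr
  rot[5] = ppqrqr$qprrr
  rot[6] = pqrqr$qprrrp
  rot[7] = qrqr$qprrrpp
  rot[8] = rqr$qprrrppq
  rot[9] = qr$qprrrppqr
  rot[10] = r$qprrrppqrq
  rot[11] = $qprrrppqrqr
Sorted (with $ < everything):
  sorted[0] = $qprrrppqrqr  (last char: 'r')
  sorted[1] = ppqrqr$qprrr  (last char: 'r')
  sorted[2] = pqrqr$qprrrp  (last char: 'p')
  sorted[3] = prrrppqrqr$q  (last char: 'q')
  sorted[4] = qprrrppqrqr$  (last char: '$')
  sorted[5] = qr$qprrrppqr  (last char: 'r')
  sorted[6] = qrqr$qprrrpp  (last char: 'p')
  sorted[7] = r$qprrrppqrq  (last char: 'q')
  sorted[8] = rppqrqr$qprr  (last char: 'r')
  sorted[9] = rqr$qprrrppq  (last char: 'q')
  sorted[10] = rrppqrqr$qpr  (last char: 'r')
  sorted[11] = rrrppqrqr$qp  (last char: 'p')
Last column: rrpq$rpqrqrp
Original string S is at sorted index 4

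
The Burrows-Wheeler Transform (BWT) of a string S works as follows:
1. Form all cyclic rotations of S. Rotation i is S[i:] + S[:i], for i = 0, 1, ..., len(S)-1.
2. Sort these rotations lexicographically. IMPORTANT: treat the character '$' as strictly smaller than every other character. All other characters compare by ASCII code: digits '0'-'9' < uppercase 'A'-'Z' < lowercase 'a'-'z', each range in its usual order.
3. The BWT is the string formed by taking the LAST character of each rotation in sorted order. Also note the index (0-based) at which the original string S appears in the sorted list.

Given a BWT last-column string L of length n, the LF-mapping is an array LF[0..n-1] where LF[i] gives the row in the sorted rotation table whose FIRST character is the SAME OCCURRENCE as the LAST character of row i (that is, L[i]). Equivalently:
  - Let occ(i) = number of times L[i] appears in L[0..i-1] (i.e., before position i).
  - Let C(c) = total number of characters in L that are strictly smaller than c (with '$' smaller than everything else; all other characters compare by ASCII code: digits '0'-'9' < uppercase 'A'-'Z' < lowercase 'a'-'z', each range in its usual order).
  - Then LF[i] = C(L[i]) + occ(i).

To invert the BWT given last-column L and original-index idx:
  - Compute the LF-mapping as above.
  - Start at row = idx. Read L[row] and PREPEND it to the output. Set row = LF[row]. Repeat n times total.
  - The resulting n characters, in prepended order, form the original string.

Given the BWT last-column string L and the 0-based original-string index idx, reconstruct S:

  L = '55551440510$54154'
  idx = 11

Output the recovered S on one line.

Answer: 5044154511455505$

Derivation:
LF mapping: 10 11 12 13 3 6 7 1 14 4 2 0 15 8 5 16 9
Walk LF starting at row 11, prepending L[row]:
  step 1: row=11, L[11]='$', prepend. Next row=LF[11]=0
  step 2: row=0, L[0]='5', prepend. Next row=LF[0]=10
  step 3: row=10, L[10]='0', prepend. Next row=LF[10]=2
  step 4: row=2, L[2]='5', prepend. Next row=LF[2]=12
  step 5: row=12, L[12]='5', prepend. Next row=LF[12]=15
  step 6: row=15, L[15]='5', prepend. Next row=LF[15]=16
  step 7: row=16, L[16]='4', prepend. Next row=LF[16]=9
  step 8: row=9, L[9]='1', prepend. Next row=LF[9]=4
  step 9: row=4, L[4]='1', prepend. Next row=LF[4]=3
  step 10: row=3, L[3]='5', prepend. Next row=LF[3]=13
  step 11: row=13, L[13]='4', prepend. Next row=LF[13]=8
  step 12: row=8, L[8]='5', prepend. Next row=LF[8]=14
  step 13: row=14, L[14]='1', prepend. Next row=LF[14]=5
  step 14: row=5, L[5]='4', prepend. Next row=LF[5]=6
  step 15: row=6, L[6]='4', prepend. Next row=LF[6]=7
  step 16: row=7, L[7]='0', prepend. Next row=LF[7]=1
  step 17: row=1, L[1]='5', prepend. Next row=LF[1]=11
Reversed output: 5044154511455505$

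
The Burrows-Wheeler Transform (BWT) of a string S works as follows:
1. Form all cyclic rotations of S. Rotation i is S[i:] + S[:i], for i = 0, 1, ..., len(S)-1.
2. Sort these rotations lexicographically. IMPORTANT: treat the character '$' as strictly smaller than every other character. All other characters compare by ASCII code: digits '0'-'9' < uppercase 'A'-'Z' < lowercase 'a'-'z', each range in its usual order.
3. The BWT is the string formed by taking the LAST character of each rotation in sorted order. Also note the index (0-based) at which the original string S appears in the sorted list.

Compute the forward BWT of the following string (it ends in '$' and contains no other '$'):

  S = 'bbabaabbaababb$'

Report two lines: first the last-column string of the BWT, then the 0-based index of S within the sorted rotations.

All 15 rotations (rotation i = S[i:]+S[:i]):
  rot[0] = bbabaabbaababb$
  rot[1] = babaabbaababb$b
  rot[2] = abaabbaababb$bb
  rot[3] = baabbaababb$bba
  rot[4] = aabbaababb$bbab
  rot[5] = abbaababb$bbaba
  rot[6] = bbaababb$bbabaa
  rot[7] = baababb$bbabaab
  rot[8] = aababb$bbabaabb
  rot[9] = ababb$bbabaabba
  rot[10] = babb$bbabaabbaa
  rot[11] = abb$bbabaabbaab
  rot[12] = bb$bbabaabbaaba
  rot[13] = b$bbabaabbaabab
  rot[14] = $bbabaabbaababb
Sorted (with $ < everything):
  sorted[0] = $bbabaabbaababb  (last char: 'b')
  sorted[1] = aababb$bbabaabb  (last char: 'b')
  sorted[2] = aabbaababb$bbab  (last char: 'b')
  sorted[3] = abaabbaababb$bb  (last char: 'b')
  sorted[4] = ababb$bbabaabba  (last char: 'a')
  sorted[5] = abb$bbabaabbaab  (last char: 'b')
  sorted[6] = abbaababb$bbaba  (last char: 'a')
  sorted[7] = b$bbabaabbaabab  (last char: 'b')
  sorted[8] = baababb$bbabaab  (last char: 'b')
  sorted[9] = baabbaababb$bba  (last char: 'a')
  sorted[10] = babaabbaababb$b  (last char: 'b')
  sorted[11] = babb$bbabaabbaa  (last char: 'a')
  sorted[12] = bb$bbabaabbaaba  (last char: 'a')
  sorted[13] = bbaababb$bbabaa  (last char: 'a')
  sorted[14] = bbabaabbaababb$  (last char: '$')
Last column: bbbbababbabaaa$
Original string S is at sorted index 14

Answer: bbbbababbabaaa$
14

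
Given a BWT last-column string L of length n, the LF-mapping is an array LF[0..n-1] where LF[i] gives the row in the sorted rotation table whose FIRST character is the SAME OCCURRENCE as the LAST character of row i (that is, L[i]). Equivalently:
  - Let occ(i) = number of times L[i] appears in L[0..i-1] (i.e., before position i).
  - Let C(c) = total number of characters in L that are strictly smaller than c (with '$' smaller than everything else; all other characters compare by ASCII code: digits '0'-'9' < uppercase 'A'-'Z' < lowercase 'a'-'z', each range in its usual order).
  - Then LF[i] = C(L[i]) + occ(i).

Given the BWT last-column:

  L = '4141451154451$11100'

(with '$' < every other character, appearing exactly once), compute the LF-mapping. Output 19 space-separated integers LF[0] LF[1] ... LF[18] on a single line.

Char counts: '$':1, '0':2, '1':8, '4':5, '5':3
C (first-col start): C('$')=0, C('0')=1, C('1')=3, C('4')=11, C('5')=16
L[0]='4': occ=0, LF[0]=C('4')+0=11+0=11
L[1]='1': occ=0, LF[1]=C('1')+0=3+0=3
L[2]='4': occ=1, LF[2]=C('4')+1=11+1=12
L[3]='1': occ=1, LF[3]=C('1')+1=3+1=4
L[4]='4': occ=2, LF[4]=C('4')+2=11+2=13
L[5]='5': occ=0, LF[5]=C('5')+0=16+0=16
L[6]='1': occ=2, LF[6]=C('1')+2=3+2=5
L[7]='1': occ=3, LF[7]=C('1')+3=3+3=6
L[8]='5': occ=1, LF[8]=C('5')+1=16+1=17
L[9]='4': occ=3, LF[9]=C('4')+3=11+3=14
L[10]='4': occ=4, LF[10]=C('4')+4=11+4=15
L[11]='5': occ=2, LF[11]=C('5')+2=16+2=18
L[12]='1': occ=4, LF[12]=C('1')+4=3+4=7
L[13]='$': occ=0, LF[13]=C('$')+0=0+0=0
L[14]='1': occ=5, LF[14]=C('1')+5=3+5=8
L[15]='1': occ=6, LF[15]=C('1')+6=3+6=9
L[16]='1': occ=7, LF[16]=C('1')+7=3+7=10
L[17]='0': occ=0, LF[17]=C('0')+0=1+0=1
L[18]='0': occ=1, LF[18]=C('0')+1=1+1=2

Answer: 11 3 12 4 13 16 5 6 17 14 15 18 7 0 8 9 10 1 2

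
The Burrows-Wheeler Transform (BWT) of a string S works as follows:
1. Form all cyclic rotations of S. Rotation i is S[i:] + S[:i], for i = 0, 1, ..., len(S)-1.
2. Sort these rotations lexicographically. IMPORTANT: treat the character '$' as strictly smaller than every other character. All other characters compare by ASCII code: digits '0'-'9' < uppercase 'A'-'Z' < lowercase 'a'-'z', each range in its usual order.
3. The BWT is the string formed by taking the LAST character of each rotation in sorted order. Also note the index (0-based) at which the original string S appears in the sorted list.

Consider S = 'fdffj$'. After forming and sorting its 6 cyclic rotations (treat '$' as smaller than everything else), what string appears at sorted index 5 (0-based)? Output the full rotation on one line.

Answer: j$fdff

Derivation:
All 6 rotations (rotation i = S[i:]+S[:i]):
  rot[0] = fdffj$
  rot[1] = dffj$f
  rot[2] = ffj$fd
  rot[3] = fj$fdf
  rot[4] = j$fdff
  rot[5] = $fdffj
Sorted (with $ < everything):
  sorted[0] = $fdffj
  sorted[1] = dffj$f
  sorted[2] = fdffj$
  sorted[3] = ffj$fd
  sorted[4] = fj$fdf
  sorted[5] = j$fdff
sorted[5] = j$fdff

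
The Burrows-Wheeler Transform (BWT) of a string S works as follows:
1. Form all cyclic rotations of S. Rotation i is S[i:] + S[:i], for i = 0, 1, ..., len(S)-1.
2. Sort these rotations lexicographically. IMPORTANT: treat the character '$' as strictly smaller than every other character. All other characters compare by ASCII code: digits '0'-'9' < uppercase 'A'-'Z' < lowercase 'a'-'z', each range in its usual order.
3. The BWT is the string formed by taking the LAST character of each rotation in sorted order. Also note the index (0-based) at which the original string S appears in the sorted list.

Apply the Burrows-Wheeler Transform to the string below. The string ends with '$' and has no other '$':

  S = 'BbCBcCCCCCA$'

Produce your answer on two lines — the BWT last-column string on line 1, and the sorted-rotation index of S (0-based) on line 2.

All 12 rotations (rotation i = S[i:]+S[:i]):
  rot[0] = BbCBcCCCCCA$
  rot[1] = bCBcCCCCCA$B
  rot[2] = CBcCCCCCA$Bb
  rot[3] = BcCCCCCA$BbC
  rot[4] = cCCCCCA$BbCB
  rot[5] = CCCCCA$BbCBc
  rot[6] = CCCCA$BbCBcC
  rot[7] = CCCA$BbCBcCC
  rot[8] = CCA$BbCBcCCC
  rot[9] = CA$BbCBcCCCC
  rot[10] = A$BbCBcCCCCC
  rot[11] = $BbCBcCCCCCA
Sorted (with $ < everything):
  sorted[0] = $BbCBcCCCCCA  (last char: 'A')
  sorted[1] = A$BbCBcCCCCC  (last char: 'C')
  sorted[2] = BbCBcCCCCCA$  (last char: '$')
  sorted[3] = BcCCCCCA$BbC  (last char: 'C')
  sorted[4] = CA$BbCBcCCCC  (last char: 'C')
  sorted[5] = CBcCCCCCA$Bb  (last char: 'b')
  sorted[6] = CCA$BbCBcCCC  (last char: 'C')
  sorted[7] = CCCA$BbCBcCC  (last char: 'C')
  sorted[8] = CCCCA$BbCBcC  (last char: 'C')
  sorted[9] = CCCCCA$BbCBc  (last char: 'c')
  sorted[10] = bCBcCCCCCA$B  (last char: 'B')
  sorted[11] = cCCCCCA$BbCB  (last char: 'B')
Last column: AC$CCbCCCcBB
Original string S is at sorted index 2

Answer: AC$CCbCCCcBB
2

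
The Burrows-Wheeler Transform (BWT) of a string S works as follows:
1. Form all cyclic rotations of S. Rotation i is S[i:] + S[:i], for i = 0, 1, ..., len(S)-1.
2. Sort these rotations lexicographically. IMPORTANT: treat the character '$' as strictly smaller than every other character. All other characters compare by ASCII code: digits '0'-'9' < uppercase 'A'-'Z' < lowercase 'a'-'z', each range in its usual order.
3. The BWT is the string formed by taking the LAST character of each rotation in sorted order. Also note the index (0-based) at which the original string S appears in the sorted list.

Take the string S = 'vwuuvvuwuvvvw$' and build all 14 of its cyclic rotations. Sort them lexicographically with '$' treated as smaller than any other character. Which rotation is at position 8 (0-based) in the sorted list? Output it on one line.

All 14 rotations (rotation i = S[i:]+S[:i]):
  rot[0] = vwuuvvuwuvvvw$
  rot[1] = wuuvvuwuvvvw$v
  rot[2] = uuvvuwuvvvw$vw
  rot[3] = uvvuwuvvvw$vwu
  rot[4] = vvuwuvvvw$vwuu
  rot[5] = vuwuvvvw$vwuuv
  rot[6] = uwuvvvw$vwuuvv
  rot[7] = wuvvvw$vwuuvvu
  rot[8] = uvvvw$vwuuvvuw
  rot[9] = vvvw$vwuuvvuwu
  rot[10] = vvw$vwuuvvuwuv
  rot[11] = vw$vwuuvvuwuvv
  rot[12] = w$vwuuvvuwuvvv
  rot[13] = $vwuuvvuwuvvvw
Sorted (with $ < everything):
  sorted[0] = $vwuuvvuwuvvvw
  sorted[1] = uuvvuwuvvvw$vw
  sorted[2] = uvvuwuvvvw$vwu
  sorted[3] = uvvvw$vwuuvvuw
  sorted[4] = uwuvvvw$vwuuvv
  sorted[5] = vuwuvvvw$vwuuv
  sorted[6] = vvuwuvvvw$vwuu
  sorted[7] = vvvw$vwuuvvuwu
  sorted[8] = vvw$vwuuvvuwuv
  sorted[9] = vw$vwuuvvuwuvv
  sorted[10] = vwuuvvuwuvvvw$
  sorted[11] = w$vwuuvvuwuvvv
  sorted[12] = wuuvvuwuvvvw$v
  sorted[13] = wuvvvw$vwuuvvu
sorted[8] = vvw$vwuuvvuwuv

Answer: vvw$vwuuvvuwuv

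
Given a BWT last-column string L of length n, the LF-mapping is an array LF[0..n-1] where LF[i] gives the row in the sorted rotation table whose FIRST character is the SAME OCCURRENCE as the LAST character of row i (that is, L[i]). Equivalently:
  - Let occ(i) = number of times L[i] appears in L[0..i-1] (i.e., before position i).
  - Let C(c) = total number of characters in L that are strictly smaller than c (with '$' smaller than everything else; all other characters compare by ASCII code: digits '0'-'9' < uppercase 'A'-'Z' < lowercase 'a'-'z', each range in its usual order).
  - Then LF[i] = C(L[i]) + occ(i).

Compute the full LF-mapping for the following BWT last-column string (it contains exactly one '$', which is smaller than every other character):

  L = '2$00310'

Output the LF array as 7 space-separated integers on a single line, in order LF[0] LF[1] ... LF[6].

Char counts: '$':1, '0':3, '1':1, '2':1, '3':1
C (first-col start): C('$')=0, C('0')=1, C('1')=4, C('2')=5, C('3')=6
L[0]='2': occ=0, LF[0]=C('2')+0=5+0=5
L[1]='$': occ=0, LF[1]=C('$')+0=0+0=0
L[2]='0': occ=0, LF[2]=C('0')+0=1+0=1
L[3]='0': occ=1, LF[3]=C('0')+1=1+1=2
L[4]='3': occ=0, LF[4]=C('3')+0=6+0=6
L[5]='1': occ=0, LF[5]=C('1')+0=4+0=4
L[6]='0': occ=2, LF[6]=C('0')+2=1+2=3

Answer: 5 0 1 2 6 4 3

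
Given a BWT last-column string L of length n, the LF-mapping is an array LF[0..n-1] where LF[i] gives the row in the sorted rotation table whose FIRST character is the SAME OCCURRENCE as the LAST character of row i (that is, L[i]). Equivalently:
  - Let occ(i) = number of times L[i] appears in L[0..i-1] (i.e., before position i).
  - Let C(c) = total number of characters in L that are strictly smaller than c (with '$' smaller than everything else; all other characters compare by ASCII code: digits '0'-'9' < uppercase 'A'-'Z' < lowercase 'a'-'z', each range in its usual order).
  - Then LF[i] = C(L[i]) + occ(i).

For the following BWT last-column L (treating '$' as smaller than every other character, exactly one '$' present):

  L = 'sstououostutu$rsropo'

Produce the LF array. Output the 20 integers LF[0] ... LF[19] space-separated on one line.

Char counts: '$':1, 'o':5, 'p':1, 'r':2, 's':4, 't':3, 'u':4
C (first-col start): C('$')=0, C('o')=1, C('p')=6, C('r')=7, C('s')=9, C('t')=13, C('u')=16
L[0]='s': occ=0, LF[0]=C('s')+0=9+0=9
L[1]='s': occ=1, LF[1]=C('s')+1=9+1=10
L[2]='t': occ=0, LF[2]=C('t')+0=13+0=13
L[3]='o': occ=0, LF[3]=C('o')+0=1+0=1
L[4]='u': occ=0, LF[4]=C('u')+0=16+0=16
L[5]='o': occ=1, LF[5]=C('o')+1=1+1=2
L[6]='u': occ=1, LF[6]=C('u')+1=16+1=17
L[7]='o': occ=2, LF[7]=C('o')+2=1+2=3
L[8]='s': occ=2, LF[8]=C('s')+2=9+2=11
L[9]='t': occ=1, LF[9]=C('t')+1=13+1=14
L[10]='u': occ=2, LF[10]=C('u')+2=16+2=18
L[11]='t': occ=2, LF[11]=C('t')+2=13+2=15
L[12]='u': occ=3, LF[12]=C('u')+3=16+3=19
L[13]='$': occ=0, LF[13]=C('$')+0=0+0=0
L[14]='r': occ=0, LF[14]=C('r')+0=7+0=7
L[15]='s': occ=3, LF[15]=C('s')+3=9+3=12
L[16]='r': occ=1, LF[16]=C('r')+1=7+1=8
L[17]='o': occ=3, LF[17]=C('o')+3=1+3=4
L[18]='p': occ=0, LF[18]=C('p')+0=6+0=6
L[19]='o': occ=4, LF[19]=C('o')+4=1+4=5

Answer: 9 10 13 1 16 2 17 3 11 14 18 15 19 0 7 12 8 4 6 5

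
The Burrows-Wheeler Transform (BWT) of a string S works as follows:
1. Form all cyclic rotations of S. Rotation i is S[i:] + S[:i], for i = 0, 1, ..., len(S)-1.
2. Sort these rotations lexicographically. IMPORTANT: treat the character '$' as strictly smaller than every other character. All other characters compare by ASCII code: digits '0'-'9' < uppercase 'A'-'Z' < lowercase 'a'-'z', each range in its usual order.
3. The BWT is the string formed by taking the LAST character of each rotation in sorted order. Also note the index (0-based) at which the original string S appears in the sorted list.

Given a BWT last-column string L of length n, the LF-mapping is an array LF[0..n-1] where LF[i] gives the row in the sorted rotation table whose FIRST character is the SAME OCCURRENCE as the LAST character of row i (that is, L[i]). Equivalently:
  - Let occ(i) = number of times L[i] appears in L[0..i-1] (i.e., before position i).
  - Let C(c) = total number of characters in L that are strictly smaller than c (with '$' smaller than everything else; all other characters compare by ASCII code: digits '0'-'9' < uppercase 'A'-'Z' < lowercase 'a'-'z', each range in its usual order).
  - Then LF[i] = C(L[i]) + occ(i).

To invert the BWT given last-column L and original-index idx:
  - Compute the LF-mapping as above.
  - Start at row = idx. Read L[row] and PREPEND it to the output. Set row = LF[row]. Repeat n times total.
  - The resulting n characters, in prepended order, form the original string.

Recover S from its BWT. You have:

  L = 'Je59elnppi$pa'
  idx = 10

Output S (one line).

Answer: pineapple59J$

Derivation:
LF mapping: 3 5 1 2 6 8 9 10 11 7 0 12 4
Walk LF starting at row 10, prepending L[row]:
  step 1: row=10, L[10]='$', prepend. Next row=LF[10]=0
  step 2: row=0, L[0]='J', prepend. Next row=LF[0]=3
  step 3: row=3, L[3]='9', prepend. Next row=LF[3]=2
  step 4: row=2, L[2]='5', prepend. Next row=LF[2]=1
  step 5: row=1, L[1]='e', prepend. Next row=LF[1]=5
  step 6: row=5, L[5]='l', prepend. Next row=LF[5]=8
  step 7: row=8, L[8]='p', prepend. Next row=LF[8]=11
  step 8: row=11, L[11]='p', prepend. Next row=LF[11]=12
  step 9: row=12, L[12]='a', prepend. Next row=LF[12]=4
  step 10: row=4, L[4]='e', prepend. Next row=LF[4]=6
  step 11: row=6, L[6]='n', prepend. Next row=LF[6]=9
  step 12: row=9, L[9]='i', prepend. Next row=LF[9]=7
  step 13: row=7, L[7]='p', prepend. Next row=LF[7]=10
Reversed output: pineapple59J$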